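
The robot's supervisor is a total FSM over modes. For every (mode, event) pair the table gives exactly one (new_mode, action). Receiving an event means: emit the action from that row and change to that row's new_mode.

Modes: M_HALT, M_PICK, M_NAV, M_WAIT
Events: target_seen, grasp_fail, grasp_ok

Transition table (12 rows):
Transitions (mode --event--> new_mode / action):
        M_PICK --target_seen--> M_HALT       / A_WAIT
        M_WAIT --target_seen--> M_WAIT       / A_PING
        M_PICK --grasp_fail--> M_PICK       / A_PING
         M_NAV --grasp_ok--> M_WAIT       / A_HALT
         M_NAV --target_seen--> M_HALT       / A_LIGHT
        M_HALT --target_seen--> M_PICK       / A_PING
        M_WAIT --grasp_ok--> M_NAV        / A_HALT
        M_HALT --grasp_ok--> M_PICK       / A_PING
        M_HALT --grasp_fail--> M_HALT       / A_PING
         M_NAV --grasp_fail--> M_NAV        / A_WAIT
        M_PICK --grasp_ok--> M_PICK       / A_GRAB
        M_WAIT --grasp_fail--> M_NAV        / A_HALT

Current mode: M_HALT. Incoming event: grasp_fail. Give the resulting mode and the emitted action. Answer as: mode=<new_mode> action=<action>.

current mode = M_HALT; filter table to that mode:
  (M_HALT, target_seen) → (M_PICK, A_PING)
  (M_HALT, grasp_ok) → (M_PICK, A_PING)
  (M_HALT, grasp_fail) → (M_HALT, A_PING)  ← event matches
event = grasp_fail selects (M_HALT, A_PING)

mode=M_HALT action=A_PING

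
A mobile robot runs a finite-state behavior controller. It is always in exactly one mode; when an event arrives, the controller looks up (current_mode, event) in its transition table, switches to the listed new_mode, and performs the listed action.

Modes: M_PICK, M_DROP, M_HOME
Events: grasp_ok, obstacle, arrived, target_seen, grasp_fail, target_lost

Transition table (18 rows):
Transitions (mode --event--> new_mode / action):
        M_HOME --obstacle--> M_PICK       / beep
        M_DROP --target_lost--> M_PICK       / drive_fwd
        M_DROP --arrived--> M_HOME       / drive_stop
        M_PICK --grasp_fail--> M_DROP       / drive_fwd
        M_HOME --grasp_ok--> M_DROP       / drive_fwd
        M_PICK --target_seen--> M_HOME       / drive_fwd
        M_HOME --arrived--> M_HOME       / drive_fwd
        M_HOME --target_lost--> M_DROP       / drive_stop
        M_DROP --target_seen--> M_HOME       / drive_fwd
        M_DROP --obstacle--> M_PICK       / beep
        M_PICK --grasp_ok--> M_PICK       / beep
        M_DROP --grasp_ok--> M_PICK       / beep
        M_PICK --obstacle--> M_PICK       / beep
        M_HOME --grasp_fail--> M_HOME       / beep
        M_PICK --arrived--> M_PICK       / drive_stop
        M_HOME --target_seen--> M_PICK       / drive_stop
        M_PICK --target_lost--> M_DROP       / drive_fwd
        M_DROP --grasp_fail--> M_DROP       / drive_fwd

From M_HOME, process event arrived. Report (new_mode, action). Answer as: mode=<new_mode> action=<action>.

current mode = M_HOME; filter table to that mode:
  (M_HOME, obstacle) → (M_PICK, beep)
  (M_HOME, grasp_ok) → (M_DROP, drive_fwd)
  (M_HOME, arrived) → (M_HOME, drive_fwd)  ← event matches
  (M_HOME, target_lost) → (M_DROP, drive_stop)
  (M_HOME, grasp_fail) → (M_HOME, beep)
  (M_HOME, target_seen) → (M_PICK, drive_stop)
event = arrived selects (M_HOME, drive_fwd)

mode=M_HOME action=drive_fwd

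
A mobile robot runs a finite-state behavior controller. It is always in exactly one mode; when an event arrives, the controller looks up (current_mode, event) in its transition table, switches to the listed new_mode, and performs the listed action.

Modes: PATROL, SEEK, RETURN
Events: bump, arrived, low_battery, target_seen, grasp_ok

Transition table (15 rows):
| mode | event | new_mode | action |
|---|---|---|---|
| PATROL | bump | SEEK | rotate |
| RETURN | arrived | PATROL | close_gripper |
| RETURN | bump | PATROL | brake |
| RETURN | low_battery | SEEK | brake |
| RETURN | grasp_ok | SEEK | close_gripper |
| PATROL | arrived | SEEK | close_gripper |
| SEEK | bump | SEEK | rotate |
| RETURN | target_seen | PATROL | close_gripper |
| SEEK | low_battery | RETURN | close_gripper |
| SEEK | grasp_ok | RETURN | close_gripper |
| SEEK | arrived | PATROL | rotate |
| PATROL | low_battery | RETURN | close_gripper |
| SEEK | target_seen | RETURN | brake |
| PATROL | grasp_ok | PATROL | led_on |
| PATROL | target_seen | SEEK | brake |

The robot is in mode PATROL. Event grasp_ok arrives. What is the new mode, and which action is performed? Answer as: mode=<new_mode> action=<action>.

mode=PATROL action=led_on

current mode = PATROL; filter table to that mode:
  (PATROL, bump) → (SEEK, rotate)
  (PATROL, arrived) → (SEEK, close_gripper)
  (PATROL, low_battery) → (RETURN, close_gripper)
  (PATROL, grasp_ok) → (PATROL, led_on)  ← event matches
  (PATROL, target_seen) → (SEEK, brake)
event = grasp_ok selects (PATROL, led_on)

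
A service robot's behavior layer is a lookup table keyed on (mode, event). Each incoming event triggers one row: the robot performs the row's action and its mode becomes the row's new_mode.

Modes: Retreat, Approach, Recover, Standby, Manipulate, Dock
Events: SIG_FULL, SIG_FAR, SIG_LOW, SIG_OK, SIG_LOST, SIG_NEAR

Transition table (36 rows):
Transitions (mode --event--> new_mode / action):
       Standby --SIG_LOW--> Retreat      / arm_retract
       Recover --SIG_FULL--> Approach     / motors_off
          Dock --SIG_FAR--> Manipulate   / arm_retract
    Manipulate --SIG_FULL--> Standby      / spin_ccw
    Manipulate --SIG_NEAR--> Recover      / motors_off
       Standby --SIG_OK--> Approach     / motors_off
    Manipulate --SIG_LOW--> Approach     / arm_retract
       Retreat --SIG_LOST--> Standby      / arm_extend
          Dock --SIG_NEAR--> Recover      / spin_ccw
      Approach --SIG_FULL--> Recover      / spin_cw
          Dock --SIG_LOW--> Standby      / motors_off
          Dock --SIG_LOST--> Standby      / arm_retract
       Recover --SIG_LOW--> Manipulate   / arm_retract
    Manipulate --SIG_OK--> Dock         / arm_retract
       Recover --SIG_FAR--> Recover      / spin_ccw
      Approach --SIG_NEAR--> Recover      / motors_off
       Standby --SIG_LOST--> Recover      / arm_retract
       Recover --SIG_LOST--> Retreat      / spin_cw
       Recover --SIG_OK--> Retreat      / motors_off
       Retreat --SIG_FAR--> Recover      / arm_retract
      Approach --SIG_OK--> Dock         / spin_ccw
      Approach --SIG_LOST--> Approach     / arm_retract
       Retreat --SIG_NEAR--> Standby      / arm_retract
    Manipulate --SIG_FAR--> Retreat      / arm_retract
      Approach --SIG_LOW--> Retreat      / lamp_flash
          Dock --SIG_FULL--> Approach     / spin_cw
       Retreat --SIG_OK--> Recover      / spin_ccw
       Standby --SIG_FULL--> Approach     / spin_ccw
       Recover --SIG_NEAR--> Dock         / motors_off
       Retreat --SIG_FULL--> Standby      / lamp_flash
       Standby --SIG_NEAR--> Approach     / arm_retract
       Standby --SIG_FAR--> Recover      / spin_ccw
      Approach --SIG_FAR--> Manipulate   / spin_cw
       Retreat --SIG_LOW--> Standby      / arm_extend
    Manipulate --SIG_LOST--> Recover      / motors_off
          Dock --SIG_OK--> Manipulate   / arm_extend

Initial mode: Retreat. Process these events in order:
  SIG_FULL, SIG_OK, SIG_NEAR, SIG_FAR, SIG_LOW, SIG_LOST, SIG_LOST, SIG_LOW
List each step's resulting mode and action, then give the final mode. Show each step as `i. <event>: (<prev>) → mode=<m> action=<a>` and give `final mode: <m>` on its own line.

final mode: Standby

1. SIG_FULL: (Retreat) → mode=Standby action=lamp_flash
2. SIG_OK: (Standby) → mode=Approach action=motors_off
3. SIG_NEAR: (Approach) → mode=Recover action=motors_off
4. SIG_FAR: (Recover) → mode=Recover action=spin_ccw
5. SIG_LOW: (Recover) → mode=Manipulate action=arm_retract
6. SIG_LOST: (Manipulate) → mode=Recover action=motors_off
7. SIG_LOST: (Recover) → mode=Retreat action=spin_cw
8. SIG_LOW: (Retreat) → mode=Standby action=arm_extend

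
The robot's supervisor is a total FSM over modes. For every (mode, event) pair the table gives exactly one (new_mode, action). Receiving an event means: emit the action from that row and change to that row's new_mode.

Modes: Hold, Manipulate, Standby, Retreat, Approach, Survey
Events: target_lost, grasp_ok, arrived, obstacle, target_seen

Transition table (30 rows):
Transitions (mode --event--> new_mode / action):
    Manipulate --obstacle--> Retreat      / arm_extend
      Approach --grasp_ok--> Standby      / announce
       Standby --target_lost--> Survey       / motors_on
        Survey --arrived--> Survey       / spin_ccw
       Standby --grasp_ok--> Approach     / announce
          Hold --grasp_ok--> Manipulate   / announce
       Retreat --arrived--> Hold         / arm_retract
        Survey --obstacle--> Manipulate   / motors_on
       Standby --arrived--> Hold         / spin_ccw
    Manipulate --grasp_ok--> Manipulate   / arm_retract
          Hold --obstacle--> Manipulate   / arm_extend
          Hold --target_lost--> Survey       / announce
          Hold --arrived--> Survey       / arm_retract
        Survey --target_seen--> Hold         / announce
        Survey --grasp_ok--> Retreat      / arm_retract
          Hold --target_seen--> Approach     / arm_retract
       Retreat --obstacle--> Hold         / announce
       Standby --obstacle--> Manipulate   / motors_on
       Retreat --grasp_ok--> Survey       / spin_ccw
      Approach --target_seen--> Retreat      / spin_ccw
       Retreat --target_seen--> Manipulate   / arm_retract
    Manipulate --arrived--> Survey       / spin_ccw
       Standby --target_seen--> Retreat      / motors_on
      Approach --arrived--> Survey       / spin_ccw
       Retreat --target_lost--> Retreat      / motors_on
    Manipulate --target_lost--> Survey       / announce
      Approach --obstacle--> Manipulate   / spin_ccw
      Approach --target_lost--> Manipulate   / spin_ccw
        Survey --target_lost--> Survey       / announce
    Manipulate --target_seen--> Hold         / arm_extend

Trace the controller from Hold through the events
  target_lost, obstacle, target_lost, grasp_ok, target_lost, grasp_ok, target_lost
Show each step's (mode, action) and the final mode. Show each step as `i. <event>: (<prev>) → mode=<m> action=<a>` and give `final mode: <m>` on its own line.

1. target_lost: (Hold) → mode=Survey action=announce
2. obstacle: (Survey) → mode=Manipulate action=motors_on
3. target_lost: (Manipulate) → mode=Survey action=announce
4. grasp_ok: (Survey) → mode=Retreat action=arm_retract
5. target_lost: (Retreat) → mode=Retreat action=motors_on
6. grasp_ok: (Retreat) → mode=Survey action=spin_ccw
7. target_lost: (Survey) → mode=Survey action=announce

final mode: Survey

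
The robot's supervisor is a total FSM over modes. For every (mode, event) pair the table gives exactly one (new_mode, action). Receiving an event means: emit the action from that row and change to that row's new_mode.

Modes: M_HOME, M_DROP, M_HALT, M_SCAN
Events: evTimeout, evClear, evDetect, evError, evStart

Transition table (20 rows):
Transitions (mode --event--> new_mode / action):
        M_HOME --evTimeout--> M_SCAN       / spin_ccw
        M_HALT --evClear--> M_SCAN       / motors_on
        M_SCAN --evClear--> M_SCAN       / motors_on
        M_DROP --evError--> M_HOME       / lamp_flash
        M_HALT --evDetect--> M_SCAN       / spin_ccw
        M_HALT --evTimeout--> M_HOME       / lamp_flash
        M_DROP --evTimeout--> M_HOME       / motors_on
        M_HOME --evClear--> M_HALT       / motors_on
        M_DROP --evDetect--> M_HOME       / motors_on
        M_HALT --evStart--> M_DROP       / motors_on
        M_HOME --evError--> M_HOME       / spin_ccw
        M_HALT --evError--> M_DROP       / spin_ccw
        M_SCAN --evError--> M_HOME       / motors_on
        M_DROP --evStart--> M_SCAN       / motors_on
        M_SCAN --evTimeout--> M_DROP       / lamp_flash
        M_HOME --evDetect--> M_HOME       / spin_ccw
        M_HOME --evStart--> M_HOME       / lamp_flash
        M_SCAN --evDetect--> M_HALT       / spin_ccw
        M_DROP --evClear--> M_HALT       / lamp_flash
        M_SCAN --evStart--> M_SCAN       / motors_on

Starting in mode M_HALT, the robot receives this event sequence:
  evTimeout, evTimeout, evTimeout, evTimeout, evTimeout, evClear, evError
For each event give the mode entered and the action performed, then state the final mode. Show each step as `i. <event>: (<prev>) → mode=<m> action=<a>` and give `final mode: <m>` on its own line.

1. evTimeout: (M_HALT) → mode=M_HOME action=lamp_flash
2. evTimeout: (M_HOME) → mode=M_SCAN action=spin_ccw
3. evTimeout: (M_SCAN) → mode=M_DROP action=lamp_flash
4. evTimeout: (M_DROP) → mode=M_HOME action=motors_on
5. evTimeout: (M_HOME) → mode=M_SCAN action=spin_ccw
6. evClear: (M_SCAN) → mode=M_SCAN action=motors_on
7. evError: (M_SCAN) → mode=M_HOME action=motors_on

final mode: M_HOME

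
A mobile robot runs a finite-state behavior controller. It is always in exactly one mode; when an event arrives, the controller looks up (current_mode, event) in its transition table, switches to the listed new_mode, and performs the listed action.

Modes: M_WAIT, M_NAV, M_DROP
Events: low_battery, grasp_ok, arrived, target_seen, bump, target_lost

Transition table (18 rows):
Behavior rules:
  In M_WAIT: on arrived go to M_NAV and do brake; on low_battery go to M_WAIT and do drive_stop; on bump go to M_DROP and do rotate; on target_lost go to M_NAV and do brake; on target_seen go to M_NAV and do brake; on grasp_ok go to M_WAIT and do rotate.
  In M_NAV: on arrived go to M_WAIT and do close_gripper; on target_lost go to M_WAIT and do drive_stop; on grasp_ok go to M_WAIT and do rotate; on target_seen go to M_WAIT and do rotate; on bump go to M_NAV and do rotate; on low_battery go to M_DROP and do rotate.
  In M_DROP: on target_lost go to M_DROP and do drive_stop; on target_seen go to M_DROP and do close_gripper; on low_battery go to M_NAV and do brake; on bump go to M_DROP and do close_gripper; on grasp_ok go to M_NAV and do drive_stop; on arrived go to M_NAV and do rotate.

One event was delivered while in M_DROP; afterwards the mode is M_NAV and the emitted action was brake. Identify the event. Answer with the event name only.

try low_battery: (M_DROP, low_battery) → (M_NAV, brake)  ← matches
try grasp_ok: (M_DROP, grasp_ok) → (M_NAV, drive_stop)
try arrived: (M_DROP, arrived) → (M_NAV, rotate)
try target_seen: (M_DROP, target_seen) → (M_DROP, close_gripper)
try bump: (M_DROP, bump) → (M_DROP, close_gripper)
try target_lost: (M_DROP, target_lost) → (M_DROP, drive_stop)

low_battery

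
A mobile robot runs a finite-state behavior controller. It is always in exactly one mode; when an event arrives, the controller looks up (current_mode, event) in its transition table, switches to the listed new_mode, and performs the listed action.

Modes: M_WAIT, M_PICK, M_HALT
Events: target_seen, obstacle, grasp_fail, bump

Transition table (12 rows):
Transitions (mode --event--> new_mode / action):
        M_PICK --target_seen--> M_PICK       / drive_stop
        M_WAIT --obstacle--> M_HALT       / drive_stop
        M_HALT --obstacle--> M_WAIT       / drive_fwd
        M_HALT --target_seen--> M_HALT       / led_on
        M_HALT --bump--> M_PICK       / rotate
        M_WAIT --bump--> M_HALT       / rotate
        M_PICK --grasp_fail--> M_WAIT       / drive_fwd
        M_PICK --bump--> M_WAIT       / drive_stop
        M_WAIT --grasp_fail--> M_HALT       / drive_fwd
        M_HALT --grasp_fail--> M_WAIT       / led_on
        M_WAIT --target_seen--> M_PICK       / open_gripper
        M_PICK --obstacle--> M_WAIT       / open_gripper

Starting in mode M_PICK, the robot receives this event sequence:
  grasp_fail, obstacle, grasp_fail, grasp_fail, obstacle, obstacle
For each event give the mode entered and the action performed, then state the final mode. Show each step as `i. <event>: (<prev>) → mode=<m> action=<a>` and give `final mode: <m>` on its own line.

final mode: M_HALT

1. grasp_fail: (M_PICK) → mode=M_WAIT action=drive_fwd
2. obstacle: (M_WAIT) → mode=M_HALT action=drive_stop
3. grasp_fail: (M_HALT) → mode=M_WAIT action=led_on
4. grasp_fail: (M_WAIT) → mode=M_HALT action=drive_fwd
5. obstacle: (M_HALT) → mode=M_WAIT action=drive_fwd
6. obstacle: (M_WAIT) → mode=M_HALT action=drive_stop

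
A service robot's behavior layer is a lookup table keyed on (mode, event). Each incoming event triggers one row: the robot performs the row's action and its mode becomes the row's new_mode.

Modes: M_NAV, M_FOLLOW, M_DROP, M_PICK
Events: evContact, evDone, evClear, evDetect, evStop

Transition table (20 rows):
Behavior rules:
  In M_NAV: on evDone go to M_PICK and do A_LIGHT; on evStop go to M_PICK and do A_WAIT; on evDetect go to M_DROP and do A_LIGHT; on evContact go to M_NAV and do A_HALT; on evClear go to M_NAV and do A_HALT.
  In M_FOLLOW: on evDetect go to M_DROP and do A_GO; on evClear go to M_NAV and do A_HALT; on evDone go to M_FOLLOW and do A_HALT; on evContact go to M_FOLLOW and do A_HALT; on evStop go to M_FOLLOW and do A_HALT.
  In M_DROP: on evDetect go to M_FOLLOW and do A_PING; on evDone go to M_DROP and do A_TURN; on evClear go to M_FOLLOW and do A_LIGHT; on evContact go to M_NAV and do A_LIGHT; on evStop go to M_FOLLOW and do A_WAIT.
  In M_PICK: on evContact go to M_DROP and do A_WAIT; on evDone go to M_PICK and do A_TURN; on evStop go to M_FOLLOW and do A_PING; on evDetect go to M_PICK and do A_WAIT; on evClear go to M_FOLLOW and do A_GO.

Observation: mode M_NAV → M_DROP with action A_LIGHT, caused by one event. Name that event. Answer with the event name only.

try evContact: (M_NAV, evContact) → (M_NAV, A_HALT)
try evDone: (M_NAV, evDone) → (M_PICK, A_LIGHT)
try evClear: (M_NAV, evClear) → (M_NAV, A_HALT)
try evDetect: (M_NAV, evDetect) → (M_DROP, A_LIGHT)  ← matches
try evStop: (M_NAV, evStop) → (M_PICK, A_WAIT)

evDetect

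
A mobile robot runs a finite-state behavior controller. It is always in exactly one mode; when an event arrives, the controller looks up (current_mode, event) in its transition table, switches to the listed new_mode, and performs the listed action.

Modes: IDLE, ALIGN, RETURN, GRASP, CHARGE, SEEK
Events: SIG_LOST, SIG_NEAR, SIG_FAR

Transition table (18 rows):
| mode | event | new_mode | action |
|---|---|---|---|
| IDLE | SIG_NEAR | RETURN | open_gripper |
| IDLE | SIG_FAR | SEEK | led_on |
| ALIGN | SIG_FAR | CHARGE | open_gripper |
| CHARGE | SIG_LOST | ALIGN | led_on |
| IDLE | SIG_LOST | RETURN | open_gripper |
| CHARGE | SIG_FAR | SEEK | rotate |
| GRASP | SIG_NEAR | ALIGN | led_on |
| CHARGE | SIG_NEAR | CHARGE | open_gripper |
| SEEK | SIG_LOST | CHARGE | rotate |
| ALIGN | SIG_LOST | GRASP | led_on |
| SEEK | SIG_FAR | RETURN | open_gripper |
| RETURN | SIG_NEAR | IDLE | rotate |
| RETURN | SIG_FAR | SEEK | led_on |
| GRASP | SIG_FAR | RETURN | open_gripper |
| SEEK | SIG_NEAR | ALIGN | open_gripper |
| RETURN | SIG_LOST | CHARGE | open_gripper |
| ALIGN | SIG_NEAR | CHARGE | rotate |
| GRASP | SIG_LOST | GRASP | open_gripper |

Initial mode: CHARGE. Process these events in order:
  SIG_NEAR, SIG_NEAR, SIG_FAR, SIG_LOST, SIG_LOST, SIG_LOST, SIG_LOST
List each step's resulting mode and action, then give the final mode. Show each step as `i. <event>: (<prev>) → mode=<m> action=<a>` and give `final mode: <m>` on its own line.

final mode: GRASP

1. SIG_NEAR: (CHARGE) → mode=CHARGE action=open_gripper
2. SIG_NEAR: (CHARGE) → mode=CHARGE action=open_gripper
3. SIG_FAR: (CHARGE) → mode=SEEK action=rotate
4. SIG_LOST: (SEEK) → mode=CHARGE action=rotate
5. SIG_LOST: (CHARGE) → mode=ALIGN action=led_on
6. SIG_LOST: (ALIGN) → mode=GRASP action=led_on
7. SIG_LOST: (GRASP) → mode=GRASP action=open_gripper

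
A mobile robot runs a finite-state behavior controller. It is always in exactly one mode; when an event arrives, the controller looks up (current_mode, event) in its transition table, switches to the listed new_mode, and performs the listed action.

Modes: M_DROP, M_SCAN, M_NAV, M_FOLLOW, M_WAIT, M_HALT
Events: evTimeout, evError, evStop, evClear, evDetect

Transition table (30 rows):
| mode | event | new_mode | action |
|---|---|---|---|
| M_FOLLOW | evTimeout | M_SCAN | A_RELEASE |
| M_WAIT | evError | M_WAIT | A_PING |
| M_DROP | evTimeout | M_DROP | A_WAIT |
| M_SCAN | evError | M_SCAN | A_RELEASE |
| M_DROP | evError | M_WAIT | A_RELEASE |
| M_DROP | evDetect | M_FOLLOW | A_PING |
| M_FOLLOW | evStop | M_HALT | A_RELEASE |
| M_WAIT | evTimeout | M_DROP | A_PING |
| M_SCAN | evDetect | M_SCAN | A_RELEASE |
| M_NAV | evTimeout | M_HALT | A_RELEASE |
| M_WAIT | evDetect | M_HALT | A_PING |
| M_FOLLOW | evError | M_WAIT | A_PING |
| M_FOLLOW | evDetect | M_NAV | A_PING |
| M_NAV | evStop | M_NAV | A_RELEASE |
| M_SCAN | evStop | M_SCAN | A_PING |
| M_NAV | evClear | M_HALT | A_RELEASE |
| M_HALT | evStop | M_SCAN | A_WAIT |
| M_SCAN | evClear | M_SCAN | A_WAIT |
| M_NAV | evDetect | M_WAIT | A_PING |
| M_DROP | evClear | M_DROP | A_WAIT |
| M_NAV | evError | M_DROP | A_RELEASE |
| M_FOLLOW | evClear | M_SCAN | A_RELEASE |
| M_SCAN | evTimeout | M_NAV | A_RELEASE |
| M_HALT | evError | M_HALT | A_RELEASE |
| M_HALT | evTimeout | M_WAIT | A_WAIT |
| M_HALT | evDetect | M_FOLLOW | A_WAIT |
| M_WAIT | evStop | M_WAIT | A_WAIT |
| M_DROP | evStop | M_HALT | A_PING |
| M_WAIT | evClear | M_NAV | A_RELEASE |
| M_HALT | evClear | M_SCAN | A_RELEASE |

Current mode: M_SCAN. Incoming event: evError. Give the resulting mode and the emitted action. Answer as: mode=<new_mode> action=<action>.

mode=M_SCAN action=A_RELEASE

current mode = M_SCAN; filter table to that mode:
  (M_SCAN, evError) → (M_SCAN, A_RELEASE)  ← event matches
  (M_SCAN, evDetect) → (M_SCAN, A_RELEASE)
  (M_SCAN, evStop) → (M_SCAN, A_PING)
  (M_SCAN, evClear) → (M_SCAN, A_WAIT)
  (M_SCAN, evTimeout) → (M_NAV, A_RELEASE)
event = evError selects (M_SCAN, A_RELEASE)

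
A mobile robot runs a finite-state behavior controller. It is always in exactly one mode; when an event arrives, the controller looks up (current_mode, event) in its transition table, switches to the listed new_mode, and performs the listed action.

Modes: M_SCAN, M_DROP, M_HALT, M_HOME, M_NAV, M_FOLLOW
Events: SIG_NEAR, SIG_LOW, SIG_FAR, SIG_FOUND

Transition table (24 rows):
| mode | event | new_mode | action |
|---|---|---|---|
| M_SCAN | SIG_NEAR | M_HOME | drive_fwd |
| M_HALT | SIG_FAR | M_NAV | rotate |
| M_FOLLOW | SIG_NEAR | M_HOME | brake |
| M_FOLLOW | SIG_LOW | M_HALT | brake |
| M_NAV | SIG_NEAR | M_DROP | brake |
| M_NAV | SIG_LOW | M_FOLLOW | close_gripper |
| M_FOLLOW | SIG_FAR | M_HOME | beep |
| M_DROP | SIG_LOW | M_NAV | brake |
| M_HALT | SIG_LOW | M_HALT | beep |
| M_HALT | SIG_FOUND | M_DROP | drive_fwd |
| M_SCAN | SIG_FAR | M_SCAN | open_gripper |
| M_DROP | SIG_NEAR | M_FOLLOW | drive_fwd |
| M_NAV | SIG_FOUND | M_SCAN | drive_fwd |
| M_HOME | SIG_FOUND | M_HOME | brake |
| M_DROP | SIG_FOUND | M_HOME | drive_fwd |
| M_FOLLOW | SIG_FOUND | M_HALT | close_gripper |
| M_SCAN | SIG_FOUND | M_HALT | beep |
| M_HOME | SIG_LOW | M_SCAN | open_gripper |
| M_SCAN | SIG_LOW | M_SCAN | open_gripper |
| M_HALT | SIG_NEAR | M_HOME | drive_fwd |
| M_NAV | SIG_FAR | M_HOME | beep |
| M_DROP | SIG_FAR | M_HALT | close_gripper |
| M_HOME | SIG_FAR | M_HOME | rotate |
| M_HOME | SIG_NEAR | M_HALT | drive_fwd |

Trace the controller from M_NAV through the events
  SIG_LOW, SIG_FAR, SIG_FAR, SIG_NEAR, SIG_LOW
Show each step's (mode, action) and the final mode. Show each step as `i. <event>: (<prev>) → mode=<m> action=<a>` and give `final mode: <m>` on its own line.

1. SIG_LOW: (M_NAV) → mode=M_FOLLOW action=close_gripper
2. SIG_FAR: (M_FOLLOW) → mode=M_HOME action=beep
3. SIG_FAR: (M_HOME) → mode=M_HOME action=rotate
4. SIG_NEAR: (M_HOME) → mode=M_HALT action=drive_fwd
5. SIG_LOW: (M_HALT) → mode=M_HALT action=beep

final mode: M_HALT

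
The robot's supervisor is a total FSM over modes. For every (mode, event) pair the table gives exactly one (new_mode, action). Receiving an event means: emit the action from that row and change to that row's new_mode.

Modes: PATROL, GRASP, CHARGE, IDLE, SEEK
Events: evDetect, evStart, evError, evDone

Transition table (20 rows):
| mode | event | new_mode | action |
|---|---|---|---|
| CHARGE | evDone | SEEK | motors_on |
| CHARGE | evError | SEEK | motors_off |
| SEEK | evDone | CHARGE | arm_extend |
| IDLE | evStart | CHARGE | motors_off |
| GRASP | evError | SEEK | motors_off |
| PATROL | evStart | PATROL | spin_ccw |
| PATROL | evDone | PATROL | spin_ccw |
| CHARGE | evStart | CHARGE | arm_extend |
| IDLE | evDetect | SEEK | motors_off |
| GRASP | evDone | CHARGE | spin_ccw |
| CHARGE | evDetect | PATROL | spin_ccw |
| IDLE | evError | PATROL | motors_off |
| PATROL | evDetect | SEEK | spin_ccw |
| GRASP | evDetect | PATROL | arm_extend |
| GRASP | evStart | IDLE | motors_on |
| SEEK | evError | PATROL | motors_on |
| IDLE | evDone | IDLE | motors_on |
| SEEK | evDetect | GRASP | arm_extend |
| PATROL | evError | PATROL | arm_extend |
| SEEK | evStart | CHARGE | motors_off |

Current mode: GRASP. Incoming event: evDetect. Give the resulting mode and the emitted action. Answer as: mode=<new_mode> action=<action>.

current mode = GRASP; filter table to that mode:
  (GRASP, evError) → (SEEK, motors_off)
  (GRASP, evDone) → (CHARGE, spin_ccw)
  (GRASP, evDetect) → (PATROL, arm_extend)  ← event matches
  (GRASP, evStart) → (IDLE, motors_on)
event = evDetect selects (PATROL, arm_extend)

mode=PATROL action=arm_extend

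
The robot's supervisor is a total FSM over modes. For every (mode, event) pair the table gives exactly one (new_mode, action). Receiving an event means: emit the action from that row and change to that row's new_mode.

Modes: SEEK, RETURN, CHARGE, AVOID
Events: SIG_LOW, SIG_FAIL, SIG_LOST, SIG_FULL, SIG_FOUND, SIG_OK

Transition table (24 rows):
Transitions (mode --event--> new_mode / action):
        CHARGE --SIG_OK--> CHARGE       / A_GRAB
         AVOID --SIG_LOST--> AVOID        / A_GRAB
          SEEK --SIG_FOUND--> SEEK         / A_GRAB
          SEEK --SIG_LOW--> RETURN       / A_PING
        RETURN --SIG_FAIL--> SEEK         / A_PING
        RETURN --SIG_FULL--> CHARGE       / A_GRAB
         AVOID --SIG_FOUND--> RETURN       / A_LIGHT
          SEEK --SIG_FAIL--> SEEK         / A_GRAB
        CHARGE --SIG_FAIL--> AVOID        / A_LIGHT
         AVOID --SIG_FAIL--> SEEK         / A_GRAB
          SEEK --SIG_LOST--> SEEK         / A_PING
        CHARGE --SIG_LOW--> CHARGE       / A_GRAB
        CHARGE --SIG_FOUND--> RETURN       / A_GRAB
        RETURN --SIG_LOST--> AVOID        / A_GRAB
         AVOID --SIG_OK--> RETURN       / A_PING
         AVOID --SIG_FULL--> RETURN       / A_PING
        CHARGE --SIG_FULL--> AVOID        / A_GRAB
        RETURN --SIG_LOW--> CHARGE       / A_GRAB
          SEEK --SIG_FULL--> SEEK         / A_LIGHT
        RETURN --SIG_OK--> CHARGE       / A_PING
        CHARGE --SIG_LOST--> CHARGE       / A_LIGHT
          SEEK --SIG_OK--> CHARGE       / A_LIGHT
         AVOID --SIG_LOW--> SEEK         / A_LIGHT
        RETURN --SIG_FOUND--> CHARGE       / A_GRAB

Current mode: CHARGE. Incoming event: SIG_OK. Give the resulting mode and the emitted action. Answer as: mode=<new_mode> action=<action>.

mode=CHARGE action=A_GRAB

current mode = CHARGE; filter table to that mode:
  (CHARGE, SIG_OK) → (CHARGE, A_GRAB)  ← event matches
  (CHARGE, SIG_FAIL) → (AVOID, A_LIGHT)
  (CHARGE, SIG_LOW) → (CHARGE, A_GRAB)
  (CHARGE, SIG_FOUND) → (RETURN, A_GRAB)
  (CHARGE, SIG_FULL) → (AVOID, A_GRAB)
  (CHARGE, SIG_LOST) → (CHARGE, A_LIGHT)
event = SIG_OK selects (CHARGE, A_GRAB)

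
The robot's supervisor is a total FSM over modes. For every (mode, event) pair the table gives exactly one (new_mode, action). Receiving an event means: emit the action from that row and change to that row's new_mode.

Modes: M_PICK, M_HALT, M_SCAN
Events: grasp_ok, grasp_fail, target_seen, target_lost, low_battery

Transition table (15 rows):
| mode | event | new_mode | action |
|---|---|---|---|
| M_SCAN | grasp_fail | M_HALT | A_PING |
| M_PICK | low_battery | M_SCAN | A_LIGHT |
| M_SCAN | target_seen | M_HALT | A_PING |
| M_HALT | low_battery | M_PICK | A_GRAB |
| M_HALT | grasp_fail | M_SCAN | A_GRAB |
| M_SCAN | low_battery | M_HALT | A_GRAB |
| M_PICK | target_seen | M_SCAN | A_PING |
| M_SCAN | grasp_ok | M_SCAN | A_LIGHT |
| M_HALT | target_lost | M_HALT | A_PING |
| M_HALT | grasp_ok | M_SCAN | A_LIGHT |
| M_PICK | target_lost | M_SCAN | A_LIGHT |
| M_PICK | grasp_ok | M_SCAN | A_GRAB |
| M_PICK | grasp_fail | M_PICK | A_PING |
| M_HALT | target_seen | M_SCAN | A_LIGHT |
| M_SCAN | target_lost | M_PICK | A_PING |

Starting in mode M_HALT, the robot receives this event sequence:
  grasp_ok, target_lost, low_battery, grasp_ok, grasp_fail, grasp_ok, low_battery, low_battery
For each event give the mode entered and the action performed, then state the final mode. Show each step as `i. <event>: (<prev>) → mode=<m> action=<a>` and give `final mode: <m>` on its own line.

1. grasp_ok: (M_HALT) → mode=M_SCAN action=A_LIGHT
2. target_lost: (M_SCAN) → mode=M_PICK action=A_PING
3. low_battery: (M_PICK) → mode=M_SCAN action=A_LIGHT
4. grasp_ok: (M_SCAN) → mode=M_SCAN action=A_LIGHT
5. grasp_fail: (M_SCAN) → mode=M_HALT action=A_PING
6. grasp_ok: (M_HALT) → mode=M_SCAN action=A_LIGHT
7. low_battery: (M_SCAN) → mode=M_HALT action=A_GRAB
8. low_battery: (M_HALT) → mode=M_PICK action=A_GRAB

final mode: M_PICK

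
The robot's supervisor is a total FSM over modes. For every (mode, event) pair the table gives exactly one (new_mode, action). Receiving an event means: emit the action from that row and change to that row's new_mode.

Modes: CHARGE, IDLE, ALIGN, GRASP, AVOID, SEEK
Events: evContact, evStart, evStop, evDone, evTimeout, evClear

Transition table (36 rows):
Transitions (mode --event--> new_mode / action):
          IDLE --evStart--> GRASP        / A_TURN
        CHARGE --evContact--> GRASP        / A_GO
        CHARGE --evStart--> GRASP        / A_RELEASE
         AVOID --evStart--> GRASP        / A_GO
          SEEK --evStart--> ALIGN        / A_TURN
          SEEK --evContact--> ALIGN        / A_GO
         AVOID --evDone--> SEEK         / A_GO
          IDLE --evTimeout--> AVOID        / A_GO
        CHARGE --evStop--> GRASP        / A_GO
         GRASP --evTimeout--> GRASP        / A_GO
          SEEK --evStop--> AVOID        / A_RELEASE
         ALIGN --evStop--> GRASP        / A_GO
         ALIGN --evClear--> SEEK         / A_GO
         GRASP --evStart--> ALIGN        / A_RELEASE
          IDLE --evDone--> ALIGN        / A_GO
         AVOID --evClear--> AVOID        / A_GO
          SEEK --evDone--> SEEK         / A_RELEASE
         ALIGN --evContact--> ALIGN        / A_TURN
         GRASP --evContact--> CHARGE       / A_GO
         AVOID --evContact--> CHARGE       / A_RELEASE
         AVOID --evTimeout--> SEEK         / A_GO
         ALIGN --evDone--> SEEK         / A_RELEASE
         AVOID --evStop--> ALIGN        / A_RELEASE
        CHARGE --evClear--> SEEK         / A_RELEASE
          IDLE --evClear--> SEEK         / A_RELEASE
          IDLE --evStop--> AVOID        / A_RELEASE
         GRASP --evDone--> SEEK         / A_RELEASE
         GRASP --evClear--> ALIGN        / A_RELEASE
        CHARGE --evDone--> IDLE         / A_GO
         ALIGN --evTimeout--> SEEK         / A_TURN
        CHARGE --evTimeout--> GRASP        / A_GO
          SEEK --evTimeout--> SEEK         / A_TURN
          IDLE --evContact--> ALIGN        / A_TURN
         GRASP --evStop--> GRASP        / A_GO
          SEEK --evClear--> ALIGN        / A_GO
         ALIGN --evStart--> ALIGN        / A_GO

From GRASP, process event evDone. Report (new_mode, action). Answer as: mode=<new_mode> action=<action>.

mode=SEEK action=A_RELEASE

current mode = GRASP; filter table to that mode:
  (GRASP, evTimeout) → (GRASP, A_GO)
  (GRASP, evStart) → (ALIGN, A_RELEASE)
  (GRASP, evContact) → (CHARGE, A_GO)
  (GRASP, evDone) → (SEEK, A_RELEASE)  ← event matches
  (GRASP, evClear) → (ALIGN, A_RELEASE)
  (GRASP, evStop) → (GRASP, A_GO)
event = evDone selects (SEEK, A_RELEASE)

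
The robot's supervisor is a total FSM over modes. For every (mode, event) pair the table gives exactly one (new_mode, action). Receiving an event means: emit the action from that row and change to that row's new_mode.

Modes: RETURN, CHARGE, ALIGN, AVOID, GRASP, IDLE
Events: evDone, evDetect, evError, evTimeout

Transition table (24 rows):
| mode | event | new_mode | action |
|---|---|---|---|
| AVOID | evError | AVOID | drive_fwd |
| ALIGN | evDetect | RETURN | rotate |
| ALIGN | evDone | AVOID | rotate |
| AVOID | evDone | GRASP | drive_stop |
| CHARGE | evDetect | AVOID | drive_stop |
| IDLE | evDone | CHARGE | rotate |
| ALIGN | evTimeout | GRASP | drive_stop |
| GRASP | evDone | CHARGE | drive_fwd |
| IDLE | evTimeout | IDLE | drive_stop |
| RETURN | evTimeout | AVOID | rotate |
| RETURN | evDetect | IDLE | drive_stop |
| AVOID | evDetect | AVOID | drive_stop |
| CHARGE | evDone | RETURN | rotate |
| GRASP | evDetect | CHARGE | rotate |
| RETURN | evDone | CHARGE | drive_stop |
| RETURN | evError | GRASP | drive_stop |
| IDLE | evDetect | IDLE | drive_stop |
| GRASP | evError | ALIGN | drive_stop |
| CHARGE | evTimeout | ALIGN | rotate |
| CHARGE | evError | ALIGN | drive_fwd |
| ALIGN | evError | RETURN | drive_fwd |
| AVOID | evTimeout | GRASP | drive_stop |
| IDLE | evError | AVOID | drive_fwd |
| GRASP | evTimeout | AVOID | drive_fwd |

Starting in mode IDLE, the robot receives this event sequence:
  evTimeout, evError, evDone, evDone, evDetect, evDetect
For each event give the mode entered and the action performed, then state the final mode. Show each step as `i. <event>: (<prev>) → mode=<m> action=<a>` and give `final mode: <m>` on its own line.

final mode: AVOID

1. evTimeout: (IDLE) → mode=IDLE action=drive_stop
2. evError: (IDLE) → mode=AVOID action=drive_fwd
3. evDone: (AVOID) → mode=GRASP action=drive_stop
4. evDone: (GRASP) → mode=CHARGE action=drive_fwd
5. evDetect: (CHARGE) → mode=AVOID action=drive_stop
6. evDetect: (AVOID) → mode=AVOID action=drive_stop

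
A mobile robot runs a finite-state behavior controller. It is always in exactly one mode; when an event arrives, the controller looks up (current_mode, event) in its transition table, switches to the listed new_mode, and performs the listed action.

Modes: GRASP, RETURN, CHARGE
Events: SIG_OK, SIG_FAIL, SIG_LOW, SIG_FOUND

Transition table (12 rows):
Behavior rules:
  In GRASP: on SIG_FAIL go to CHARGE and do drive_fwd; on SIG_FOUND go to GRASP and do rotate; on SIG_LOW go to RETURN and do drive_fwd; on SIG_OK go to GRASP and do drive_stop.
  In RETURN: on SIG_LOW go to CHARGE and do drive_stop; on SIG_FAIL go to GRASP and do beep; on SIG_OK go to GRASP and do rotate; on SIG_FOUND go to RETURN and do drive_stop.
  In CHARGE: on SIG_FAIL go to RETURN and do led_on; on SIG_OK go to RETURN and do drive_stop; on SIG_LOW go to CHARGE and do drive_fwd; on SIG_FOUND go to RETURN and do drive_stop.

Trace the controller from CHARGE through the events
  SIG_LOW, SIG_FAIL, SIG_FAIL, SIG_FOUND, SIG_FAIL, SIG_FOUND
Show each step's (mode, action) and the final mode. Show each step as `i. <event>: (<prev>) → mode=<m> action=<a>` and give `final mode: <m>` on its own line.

1. SIG_LOW: (CHARGE) → mode=CHARGE action=drive_fwd
2. SIG_FAIL: (CHARGE) → mode=RETURN action=led_on
3. SIG_FAIL: (RETURN) → mode=GRASP action=beep
4. SIG_FOUND: (GRASP) → mode=GRASP action=rotate
5. SIG_FAIL: (GRASP) → mode=CHARGE action=drive_fwd
6. SIG_FOUND: (CHARGE) → mode=RETURN action=drive_stop

final mode: RETURN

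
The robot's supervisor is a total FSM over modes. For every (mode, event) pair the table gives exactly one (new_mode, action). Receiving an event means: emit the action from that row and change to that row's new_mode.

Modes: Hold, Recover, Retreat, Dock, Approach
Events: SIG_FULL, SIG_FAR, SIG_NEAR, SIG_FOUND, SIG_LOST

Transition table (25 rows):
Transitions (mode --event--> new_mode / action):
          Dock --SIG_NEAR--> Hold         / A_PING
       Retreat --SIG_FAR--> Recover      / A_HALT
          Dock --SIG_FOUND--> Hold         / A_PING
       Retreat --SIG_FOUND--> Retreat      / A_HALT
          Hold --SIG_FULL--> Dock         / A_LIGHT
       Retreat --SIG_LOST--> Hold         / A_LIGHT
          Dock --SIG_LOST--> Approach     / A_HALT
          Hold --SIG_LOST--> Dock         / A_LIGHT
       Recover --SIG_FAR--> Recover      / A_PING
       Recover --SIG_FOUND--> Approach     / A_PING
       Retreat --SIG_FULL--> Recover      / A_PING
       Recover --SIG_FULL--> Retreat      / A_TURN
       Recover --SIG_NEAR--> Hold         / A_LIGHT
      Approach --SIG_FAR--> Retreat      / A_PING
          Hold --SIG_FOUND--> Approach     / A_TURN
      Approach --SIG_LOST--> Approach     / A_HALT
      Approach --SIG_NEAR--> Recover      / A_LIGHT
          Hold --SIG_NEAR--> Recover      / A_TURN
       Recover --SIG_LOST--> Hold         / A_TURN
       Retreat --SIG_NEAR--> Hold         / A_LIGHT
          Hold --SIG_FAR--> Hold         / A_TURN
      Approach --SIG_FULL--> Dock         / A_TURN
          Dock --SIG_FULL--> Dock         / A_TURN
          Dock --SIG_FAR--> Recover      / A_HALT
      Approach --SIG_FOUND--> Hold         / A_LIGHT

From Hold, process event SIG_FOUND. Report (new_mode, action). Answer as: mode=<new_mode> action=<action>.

current mode = Hold; filter table to that mode:
  (Hold, SIG_FULL) → (Dock, A_LIGHT)
  (Hold, SIG_LOST) → (Dock, A_LIGHT)
  (Hold, SIG_FOUND) → (Approach, A_TURN)  ← event matches
  (Hold, SIG_NEAR) → (Recover, A_TURN)
  (Hold, SIG_FAR) → (Hold, A_TURN)
event = SIG_FOUND selects (Approach, A_TURN)

mode=Approach action=A_TURN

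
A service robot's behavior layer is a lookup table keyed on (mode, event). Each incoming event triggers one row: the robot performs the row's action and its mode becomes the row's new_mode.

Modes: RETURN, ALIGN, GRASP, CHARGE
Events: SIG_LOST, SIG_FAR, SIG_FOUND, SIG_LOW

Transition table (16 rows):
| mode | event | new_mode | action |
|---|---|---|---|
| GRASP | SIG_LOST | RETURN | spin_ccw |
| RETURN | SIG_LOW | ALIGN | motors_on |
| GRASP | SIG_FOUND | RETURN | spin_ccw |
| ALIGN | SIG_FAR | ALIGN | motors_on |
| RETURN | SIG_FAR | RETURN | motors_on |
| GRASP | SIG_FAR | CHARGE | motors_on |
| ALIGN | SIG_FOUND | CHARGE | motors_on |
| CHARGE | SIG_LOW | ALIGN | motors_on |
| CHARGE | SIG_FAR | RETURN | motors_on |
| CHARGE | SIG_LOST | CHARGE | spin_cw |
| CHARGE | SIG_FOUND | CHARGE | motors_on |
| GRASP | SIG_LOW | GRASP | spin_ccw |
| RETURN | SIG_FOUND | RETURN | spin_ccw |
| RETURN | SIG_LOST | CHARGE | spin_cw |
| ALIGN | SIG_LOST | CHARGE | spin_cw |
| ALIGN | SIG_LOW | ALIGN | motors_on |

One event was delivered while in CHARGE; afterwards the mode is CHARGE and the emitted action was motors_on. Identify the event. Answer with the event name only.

try SIG_LOST: (CHARGE, SIG_LOST) → (CHARGE, spin_cw)
try SIG_FAR: (CHARGE, SIG_FAR) → (RETURN, motors_on)
try SIG_FOUND: (CHARGE, SIG_FOUND) → (CHARGE, motors_on)  ← matches
try SIG_LOW: (CHARGE, SIG_LOW) → (ALIGN, motors_on)

SIG_FOUND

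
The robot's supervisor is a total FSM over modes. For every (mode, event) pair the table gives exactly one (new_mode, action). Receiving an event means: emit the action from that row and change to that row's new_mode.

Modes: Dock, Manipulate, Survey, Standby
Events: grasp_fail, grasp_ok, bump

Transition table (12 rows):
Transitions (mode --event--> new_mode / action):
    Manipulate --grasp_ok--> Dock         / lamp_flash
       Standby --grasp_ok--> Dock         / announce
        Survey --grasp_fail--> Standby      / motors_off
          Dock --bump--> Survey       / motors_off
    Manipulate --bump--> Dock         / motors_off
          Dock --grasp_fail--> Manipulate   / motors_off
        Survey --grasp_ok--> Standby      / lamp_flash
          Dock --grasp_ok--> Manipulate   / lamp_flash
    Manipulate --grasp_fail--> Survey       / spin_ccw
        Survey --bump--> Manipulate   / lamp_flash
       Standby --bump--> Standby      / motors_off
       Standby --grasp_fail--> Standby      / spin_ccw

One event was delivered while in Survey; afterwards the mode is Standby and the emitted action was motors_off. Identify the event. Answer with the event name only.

try grasp_fail: (Survey, grasp_fail) → (Standby, motors_off)  ← matches
try grasp_ok: (Survey, grasp_ok) → (Standby, lamp_flash)
try bump: (Survey, bump) → (Manipulate, lamp_flash)

grasp_fail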